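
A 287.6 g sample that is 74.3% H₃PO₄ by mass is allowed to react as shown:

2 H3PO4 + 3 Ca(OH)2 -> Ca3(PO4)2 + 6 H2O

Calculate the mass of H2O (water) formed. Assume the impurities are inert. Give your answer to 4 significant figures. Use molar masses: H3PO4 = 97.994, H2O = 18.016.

117.9 g

Mass of pure H3PO4 = 287.6 g × 0.743 = 213.69 g.
n(H3PO4) = 213.69 g / 97.994 g/mol = 2.1806 mol.
From the equation the H3PO4:H2O mole ratio is 2:6, so n(H2O) = 2.1806 × 6/2 = 6.5418 mol.
Mass of H2O = 6.5418 mol × 18.016 g/mol = 117.86 g.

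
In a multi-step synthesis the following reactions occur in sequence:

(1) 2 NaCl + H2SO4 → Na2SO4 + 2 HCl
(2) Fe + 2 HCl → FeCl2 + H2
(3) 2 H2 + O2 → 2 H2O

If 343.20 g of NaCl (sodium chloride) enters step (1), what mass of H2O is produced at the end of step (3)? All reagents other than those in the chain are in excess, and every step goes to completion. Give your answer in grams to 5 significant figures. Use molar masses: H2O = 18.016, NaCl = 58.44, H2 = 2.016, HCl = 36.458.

n(NaCl) = 343.20 / 58.44 = 5.87269 mol.
Reaction (1): NaCl→HCl ratio 2:2 ⇒ n(HCl) = 5.87269 mol.
Reaction (2): HCl→H2 ratio 2:1 ⇒ n(H2) = 2.93634 mol.
Reaction (3): H2→H2O ratio 2:2 ⇒ n(H2O) = 2.93634 mol.
Mass of H2O = 2.93634 × 18.016 = 52.9012 g.

52.901 g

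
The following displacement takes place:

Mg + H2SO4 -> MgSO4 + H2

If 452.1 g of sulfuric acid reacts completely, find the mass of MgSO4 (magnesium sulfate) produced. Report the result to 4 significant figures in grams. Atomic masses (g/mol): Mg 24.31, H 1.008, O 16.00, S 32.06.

M(H2SO4) = 2(1.008) + 32.06 + 4(16.00) = 98.076 g/mol.
M(MgSO4) = 24.31 + 32.06 + 4(16.00) = 120.37 g/mol.
n(H2SO4) = 452.10 g / 98.076 g/mol = 4.6097 mol.
From the equation the H2SO4:MgSO4 mole ratio is 1:1, so n(MgSO4) = 4.6097 × 1/1 = 4.6097 mol.
Mass of MgSO4 = 4.6097 mol × 120.37 g/mol = 554.87 g.

554.9 g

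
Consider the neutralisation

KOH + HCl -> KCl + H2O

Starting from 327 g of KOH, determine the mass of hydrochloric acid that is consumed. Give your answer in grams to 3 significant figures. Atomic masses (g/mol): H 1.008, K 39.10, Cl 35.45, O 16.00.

212 g

M(KOH) = 39.10 + 16.00 + 1.008 = 56.108 g/mol.
M(HCl) = 1.008 + 35.45 = 36.458 g/mol.
n(KOH) = 327.0 g / 56.108 g/mol = 5.828 mol.
From the equation the KOH:HCl mole ratio is 1:1, so n(HCl) = 5.828 × 1/1 = 5.828 mol.
Mass of HCl = 5.828 mol × 36.458 g/mol = 212.5 g.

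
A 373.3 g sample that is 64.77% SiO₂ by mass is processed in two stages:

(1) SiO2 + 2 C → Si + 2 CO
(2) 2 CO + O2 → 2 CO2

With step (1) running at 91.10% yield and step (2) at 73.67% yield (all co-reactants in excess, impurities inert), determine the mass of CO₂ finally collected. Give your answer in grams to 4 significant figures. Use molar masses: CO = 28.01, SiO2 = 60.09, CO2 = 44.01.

237.7 g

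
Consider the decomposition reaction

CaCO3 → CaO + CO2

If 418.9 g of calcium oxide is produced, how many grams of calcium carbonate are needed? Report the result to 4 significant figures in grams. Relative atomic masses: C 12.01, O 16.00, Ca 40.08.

M(CaO) = 40.08 + 16.00 = 56.08 g/mol.
M(CaCO3) = 40.08 + 12.01 + 3(16.00) = 100.09 g/mol.
n(CaO) = 418.90 g / 56.08 g/mol = 7.4697 mol.
From the equation the CaO:CaCO3 mole ratio is 1:1, so n(CaCO3) = 7.4697 × 1/1 = 7.4697 mol.
Mass of CaCO3 = 7.4697 mol × 100.09 g/mol = 747.64 g.

747.6 g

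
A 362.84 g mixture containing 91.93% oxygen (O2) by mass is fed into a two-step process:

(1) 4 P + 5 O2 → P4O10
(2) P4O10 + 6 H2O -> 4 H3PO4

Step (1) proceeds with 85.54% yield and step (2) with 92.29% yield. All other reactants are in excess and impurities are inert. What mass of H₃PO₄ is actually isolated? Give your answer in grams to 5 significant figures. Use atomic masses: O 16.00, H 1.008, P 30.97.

645.11 g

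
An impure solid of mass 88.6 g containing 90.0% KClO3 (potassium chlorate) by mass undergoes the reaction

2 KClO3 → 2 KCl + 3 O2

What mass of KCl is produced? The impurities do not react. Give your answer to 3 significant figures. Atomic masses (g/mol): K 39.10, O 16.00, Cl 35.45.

Mass of pure KClO3 = 88.6 g × 0.900 = 79.74 g.
M(KClO3) = 39.10 + 35.45 + 3(16.00) = 122.55 g/mol.
M(KCl) = 39.10 + 35.45 = 74.55 g/mol.
n(KClO3) = 79.74 g / 122.55 g/mol = 0.6507 mol.
From the equation the KClO3:KCl mole ratio is 2:2, so n(KCl) = 0.6507 × 2/2 = 0.6507 mol.
Mass of KCl = 0.6507 mol × 74.55 g/mol = 48.51 g.

48.5 g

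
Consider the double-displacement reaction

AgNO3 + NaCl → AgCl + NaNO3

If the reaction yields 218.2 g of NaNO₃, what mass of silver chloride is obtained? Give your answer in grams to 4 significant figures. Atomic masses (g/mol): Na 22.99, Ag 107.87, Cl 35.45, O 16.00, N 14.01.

367.9 g

M(NaNO3) = 22.99 + 14.01 + 3(16.00) = 85.00 g/mol.
M(AgCl) = 107.87 + 35.45 = 143.32 g/mol.
n(NaNO3) = 218.20 g / 85.00 g/mol = 2.5671 mol.
From the equation the NaNO3:AgCl mole ratio is 1:1, so n(AgCl) = 2.5671 × 1/1 = 2.5671 mol.
Mass of AgCl = 2.5671 mol × 143.32 g/mol = 367.91 g.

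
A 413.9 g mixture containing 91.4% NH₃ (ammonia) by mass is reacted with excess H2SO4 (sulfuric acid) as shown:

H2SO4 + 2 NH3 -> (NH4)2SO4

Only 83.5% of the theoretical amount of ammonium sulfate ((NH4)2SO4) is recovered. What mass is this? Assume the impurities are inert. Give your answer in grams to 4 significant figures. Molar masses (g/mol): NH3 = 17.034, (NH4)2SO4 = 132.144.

Pure NH3 available = 413.9 g × 0.914 = 378.30 g.
n(NH3) = 378.30 g / 17.034 g/mol = 22.209 mol.
From the equation the NH3:(NH4)2SO4 mole ratio is 2:1, so n((NH4)2SO4) = 22.209 × 1/2 = 11.104 mol.
Mass of (NH4)2SO4 = 11.104 mol × 132.144 g/mol = 1467.4 g.
Actual mass collected = 1467.4 g × 0.835 = 1225.3 g.

1225 g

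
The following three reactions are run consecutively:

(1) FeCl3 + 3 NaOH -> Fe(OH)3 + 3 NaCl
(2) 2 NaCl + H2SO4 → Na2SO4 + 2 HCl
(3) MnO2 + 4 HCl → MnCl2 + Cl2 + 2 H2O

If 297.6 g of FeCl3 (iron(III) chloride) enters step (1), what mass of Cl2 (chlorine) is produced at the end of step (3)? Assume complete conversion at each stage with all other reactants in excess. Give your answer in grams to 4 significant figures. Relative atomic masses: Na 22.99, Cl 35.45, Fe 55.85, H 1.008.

97.56 g

M(FeCl3) = 55.85 + 3(35.45) = 162.20 g/mol.
M(Cl2) = 2(35.45) = 70.90 g/mol.
n(FeCl3) = 297.6 / 162.20 = 1.8348 mol.
Reaction (1): FeCl3→NaCl ratio 1:3 ⇒ n(NaCl) = 5.5043 mol.
Reaction (2): NaCl→HCl ratio 2:2 ⇒ n(HCl) = 5.5043 mol.
Reaction (3): HCl→Cl2 ratio 4:1 ⇒ n(Cl2) = 1.3761 mol.
Mass of Cl2 = 1.3761 × 70.90 = 97.564 g.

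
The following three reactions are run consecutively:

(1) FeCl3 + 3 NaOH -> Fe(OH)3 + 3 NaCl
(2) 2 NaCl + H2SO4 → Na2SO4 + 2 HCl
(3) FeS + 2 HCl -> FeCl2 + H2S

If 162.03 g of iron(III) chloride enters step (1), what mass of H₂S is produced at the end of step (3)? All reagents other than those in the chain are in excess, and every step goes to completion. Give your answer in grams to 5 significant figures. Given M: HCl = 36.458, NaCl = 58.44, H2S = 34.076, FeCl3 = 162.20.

51.060 g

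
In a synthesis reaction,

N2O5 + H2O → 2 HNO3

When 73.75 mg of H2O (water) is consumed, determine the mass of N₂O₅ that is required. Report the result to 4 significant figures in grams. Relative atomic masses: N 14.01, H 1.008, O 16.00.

0.4422 g

M(H2O) = 2(1.008) + 16.00 = 18.016 g/mol.
M(N2O5) = 2(14.01) + 5(16.00) = 108.02 g/mol.
Convert: 73.75 mg = 0.073750 g.
n(H2O) = 0.073750 g / 18.016 g/mol = 0.0040936 mol.
From the equation the H2O:N2O5 mole ratio is 1:1, so n(N2O5) = 0.0040936 × 1/1 = 0.0040936 mol.
Mass of N2O5 = 0.0040936 mol × 108.02 g/mol = 0.44219 g.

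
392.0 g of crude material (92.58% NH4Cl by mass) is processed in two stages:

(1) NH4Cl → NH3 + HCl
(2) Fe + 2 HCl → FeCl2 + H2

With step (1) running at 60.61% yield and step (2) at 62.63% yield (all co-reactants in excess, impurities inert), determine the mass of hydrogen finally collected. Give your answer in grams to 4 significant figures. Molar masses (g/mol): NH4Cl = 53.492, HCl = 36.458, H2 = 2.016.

2.596 g

Pure NH4Cl = 392.0 × 0.9258 = 362.91 g.
n(NH4Cl) = 362.91 / 53.492 = 6.7844 mol.
Step 1 (NH4Cl:HCl = 1:1): theoretical n(HCl) = 6.7844 mol; at 60.61% yield, n(HCl) = 4.1121 mol.
Step 2 (HCl:H2 = 2:1): theoretical n(H2) = 2.0560 mol, so theoretical mass = 2.0560 × 2.016 = 4.1449 g.
At 62.63% yield, actual mass of H2 = 4.1449 × 0.6263 = 2.5960 g.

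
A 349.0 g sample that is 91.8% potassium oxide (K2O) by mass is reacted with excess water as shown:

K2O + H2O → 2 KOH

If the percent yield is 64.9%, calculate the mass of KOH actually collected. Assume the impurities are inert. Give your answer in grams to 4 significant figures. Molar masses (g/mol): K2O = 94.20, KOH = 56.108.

247.7 g

Pure K2O available = 349.0 g × 0.918 = 320.38 g.
n(K2O) = 320.38 g / 94.20 g/mol = 3.4011 mol.
From the equation the K2O:KOH mole ratio is 1:2, so n(KOH) = 3.4011 × 2/1 = 6.8022 mol.
Mass of KOH = 6.8022 mol × 56.108 g/mol = 381.66 g.
Actual mass collected = 381.66 g × 0.649 = 247.69 g.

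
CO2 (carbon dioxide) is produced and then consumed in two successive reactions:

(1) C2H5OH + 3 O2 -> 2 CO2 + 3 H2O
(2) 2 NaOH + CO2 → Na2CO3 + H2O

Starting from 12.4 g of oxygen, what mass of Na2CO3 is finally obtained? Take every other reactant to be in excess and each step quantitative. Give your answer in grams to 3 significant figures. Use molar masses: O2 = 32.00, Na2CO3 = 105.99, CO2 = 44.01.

n(O2) = 12.40 / 32.00 = 0.3875 mol.
Step 1 gives a 3:2 ratio of O2 to CO2, so n(CO2) = 0.2583 mol.
In step 2 the CO2:Na2CO3 ratio is 1:1, so n(Na2CO3) = 0.2583 mol.
Mass of Na2CO3 = 0.2583 × 105.99 = 27.38 g.

27.4 g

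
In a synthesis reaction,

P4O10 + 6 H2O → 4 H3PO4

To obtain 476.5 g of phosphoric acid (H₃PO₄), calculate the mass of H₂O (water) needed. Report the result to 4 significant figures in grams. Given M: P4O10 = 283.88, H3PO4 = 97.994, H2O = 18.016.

n(H3PO4) = 476.50 g / 97.994 g/mol = 4.8625 mol.
From the equation the H3PO4:H2O mole ratio is 4:6, so n(H2O) = 4.8625 × 6/4 = 7.2938 mol.
Mass of H2O = 7.2938 mol × 18.016 g/mol = 131.41 g.

131.4 g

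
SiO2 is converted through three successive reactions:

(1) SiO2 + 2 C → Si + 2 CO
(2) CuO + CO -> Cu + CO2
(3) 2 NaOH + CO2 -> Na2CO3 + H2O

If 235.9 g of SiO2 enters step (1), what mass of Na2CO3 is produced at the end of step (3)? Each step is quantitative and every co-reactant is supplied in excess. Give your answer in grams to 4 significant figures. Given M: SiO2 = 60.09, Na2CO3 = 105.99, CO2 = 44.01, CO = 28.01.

n(SiO2) = 235.9 / 60.09 = 3.9258 mol.
Reaction (1): SiO2→CO ratio 1:2 ⇒ n(CO) = 7.8516 mol.
Reaction (2): CO→CO2 ratio 1:1 ⇒ n(CO2) = 7.8516 mol.
Reaction (3): CO2→Na2CO3 ratio 1:1 ⇒ n(Na2CO3) = 7.8516 mol.
Mass of Na2CO3 = 7.8516 × 105.99 = 832.19 g.

832.2 g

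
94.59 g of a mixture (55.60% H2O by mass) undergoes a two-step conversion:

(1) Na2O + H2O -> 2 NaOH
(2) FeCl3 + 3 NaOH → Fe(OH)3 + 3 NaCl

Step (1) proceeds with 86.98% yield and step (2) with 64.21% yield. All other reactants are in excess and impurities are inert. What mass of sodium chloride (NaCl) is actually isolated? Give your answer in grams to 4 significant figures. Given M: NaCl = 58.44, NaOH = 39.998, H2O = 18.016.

190.6 g

Pure H2O = 94.59 × 0.5560 = 52.592 g.
n(H2O) = 52.592 / 18.016 = 2.9192 mol.
Step 1 (H2O:NaOH = 1:2): theoretical n(NaOH) = 5.8384 mol; at 86.98% yield, n(NaOH) = 5.0782 mol.
Step 2 (NaOH:NaCl = 3:3): theoretical n(NaCl) = 5.0782 mol, so theoretical mass = 5.0782 × 58.44 = 296.77 g.
At 64.21% yield, actual mass of NaCl = 296.77 × 0.6421 = 190.56 g.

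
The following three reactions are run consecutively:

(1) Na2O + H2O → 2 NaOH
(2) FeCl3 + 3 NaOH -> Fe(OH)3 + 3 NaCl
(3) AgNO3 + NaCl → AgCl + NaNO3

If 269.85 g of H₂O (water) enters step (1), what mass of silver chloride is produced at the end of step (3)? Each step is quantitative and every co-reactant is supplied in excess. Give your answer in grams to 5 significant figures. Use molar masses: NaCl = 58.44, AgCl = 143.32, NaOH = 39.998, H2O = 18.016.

4293.4 g

n(H2O) = 269.85 / 18.016 = 14.9784 mol.
Reaction (1): H2O→NaOH ratio 1:2 ⇒ n(NaOH) = 29.9567 mol.
Reaction (2): NaOH→NaCl ratio 3:3 ⇒ n(NaCl) = 29.9567 mol.
Reaction (3): NaCl→AgCl ratio 1:1 ⇒ n(AgCl) = 29.9567 mol.
Mass of AgCl = 29.9567 × 143.32 = 4293.39 g.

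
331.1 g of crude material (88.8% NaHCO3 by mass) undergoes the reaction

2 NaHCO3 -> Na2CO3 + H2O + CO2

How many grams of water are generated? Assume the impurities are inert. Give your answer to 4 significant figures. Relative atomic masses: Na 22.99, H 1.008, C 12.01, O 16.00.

Mass of pure NaHCO3 = 331.1 g × 0.888 = 294.02 g.
M(NaHCO3) = 22.99 + 1.008 + 12.01 + 3(16.00) = 84.008 g/mol.
M(H2O) = 2(1.008) + 16.00 = 18.016 g/mol.
n(NaHCO3) = 294.02 g / 84.008 g/mol = 3.4999 mol.
From the equation the NaHCO3:H2O mole ratio is 2:1, so n(H2O) = 3.4999 × 1/2 = 1.7499 mol.
Mass of H2O = 1.7499 mol × 18.016 g/mol = 31.527 g.

31.53 g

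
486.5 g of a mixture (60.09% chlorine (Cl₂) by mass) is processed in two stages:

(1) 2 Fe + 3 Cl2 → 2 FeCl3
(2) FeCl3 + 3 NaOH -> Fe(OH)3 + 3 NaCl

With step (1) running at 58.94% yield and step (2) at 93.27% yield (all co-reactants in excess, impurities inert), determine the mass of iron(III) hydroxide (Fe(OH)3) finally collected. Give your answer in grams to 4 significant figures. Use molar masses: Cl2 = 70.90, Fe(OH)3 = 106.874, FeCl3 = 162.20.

Pure Cl2 = 486.5 × 0.6009 = 292.34 g.
n(Cl2) = 292.34 / 70.90 = 4.1232 mol.
Step 1 (Cl2:FeCl3 = 3:2): theoretical n(FeCl3) = 2.7488 mol; at 58.94% yield, n(FeCl3) = 1.6202 mol.
Step 2 (FeCl3:Fe(OH)3 = 1:1): theoretical n(Fe(OH)3) = 1.6202 mol, so theoretical mass = 1.6202 × 106.874 = 173.15 g.
At 93.27% yield, actual mass of Fe(OH)3 = 173.15 × 0.9327 = 161.50 g.

161.5 g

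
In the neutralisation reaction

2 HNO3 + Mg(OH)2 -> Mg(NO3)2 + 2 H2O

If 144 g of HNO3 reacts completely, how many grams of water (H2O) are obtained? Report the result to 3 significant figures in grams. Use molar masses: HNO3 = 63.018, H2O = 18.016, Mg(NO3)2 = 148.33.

n(HNO3) = 144.0 g / 63.018 g/mol = 2.285 mol.
From the equation the HNO3:H2O mole ratio is 2:2, so n(H2O) = 2.285 × 2/2 = 2.285 mol.
Mass of H2O = 2.285 mol × 18.016 g/mol = 41.17 g.

41.2 g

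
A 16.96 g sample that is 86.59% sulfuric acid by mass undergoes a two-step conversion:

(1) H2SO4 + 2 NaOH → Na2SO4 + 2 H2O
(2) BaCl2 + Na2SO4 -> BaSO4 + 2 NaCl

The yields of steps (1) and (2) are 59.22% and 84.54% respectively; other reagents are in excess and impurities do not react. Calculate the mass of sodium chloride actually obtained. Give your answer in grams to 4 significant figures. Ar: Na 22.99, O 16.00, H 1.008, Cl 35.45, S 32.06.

Pure H2SO4 = 16.96 × 0.8659 = 14.686 g.
M(H2SO4) = 2(1.008) + 32.06 + 4(16.00) = 98.076 g/mol.
M(NaCl) = 22.99 + 35.45 = 58.44 g/mol.
n(H2SO4) = 14.686 / 98.076 = 0.14974 mol.
Step 1 (H2SO4:Na2SO4 = 1:1): theoretical n(Na2SO4) = 0.14974 mol; at 59.22% yield, n(Na2SO4) = 0.088675 mol.
Step 2 (Na2SO4:NaCl = 1:2): theoretical n(NaCl) = 0.17735 mol, so theoretical mass = 0.17735 × 58.44 = 10.364 g.
At 84.54% yield, actual mass of NaCl = 10.364 × 0.8454 = 8.7620 g.

8.762 g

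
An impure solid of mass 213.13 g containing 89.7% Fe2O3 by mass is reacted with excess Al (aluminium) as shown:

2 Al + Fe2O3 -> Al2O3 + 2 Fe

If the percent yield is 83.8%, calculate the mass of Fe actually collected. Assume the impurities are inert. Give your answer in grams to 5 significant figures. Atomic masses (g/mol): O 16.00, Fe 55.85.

112.05 g

Pure Fe2O3 available = 213.13 g × 0.897 = 191.178 g.
M(Fe2O3) = 2(55.85) + 3(16.00) = 159.70 g/mol.
M(Fe) = 55.85 g/mol.
n(Fe2O3) = 191.178 g / 159.70 g/mol = 1.19710 mol.
From the equation the Fe2O3:Fe mole ratio is 1:2, so n(Fe) = 1.19710 × 2/1 = 2.39421 mol.
Mass of Fe = 2.39421 mol × 55.85 g/mol = 133.717 g.
Actual mass collected = 133.717 g × 0.838 = 112.055 g.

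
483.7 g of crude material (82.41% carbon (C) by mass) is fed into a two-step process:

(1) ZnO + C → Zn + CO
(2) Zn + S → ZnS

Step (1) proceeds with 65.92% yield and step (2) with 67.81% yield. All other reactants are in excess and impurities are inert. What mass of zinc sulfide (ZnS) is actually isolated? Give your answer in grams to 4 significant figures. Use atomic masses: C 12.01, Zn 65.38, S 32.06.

1446 g

Pure C = 483.7 × 0.8241 = 398.62 g.
M(C) = 12.01 g/mol.
M(ZnS) = 65.38 + 32.06 = 97.44 g/mol.
n(C) = 398.62 / 12.01 = 33.190 mol.
Step 1 (C:Zn = 1:1): theoretical n(Zn) = 33.190 mol; at 65.92% yield, n(Zn) = 21.879 mol.
Step 2 (Zn:ZnS = 1:1): theoretical n(ZnS) = 21.879 mol, so theoretical mass = 21.879 × 97.44 = 2131.9 g.
At 67.81% yield, actual mass of ZnS = 2131.9 × 0.6781 = 1445.6 g.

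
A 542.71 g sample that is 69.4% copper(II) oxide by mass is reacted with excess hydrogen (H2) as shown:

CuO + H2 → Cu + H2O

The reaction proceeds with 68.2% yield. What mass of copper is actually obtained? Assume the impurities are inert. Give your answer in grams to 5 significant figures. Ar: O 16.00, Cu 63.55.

205.20 g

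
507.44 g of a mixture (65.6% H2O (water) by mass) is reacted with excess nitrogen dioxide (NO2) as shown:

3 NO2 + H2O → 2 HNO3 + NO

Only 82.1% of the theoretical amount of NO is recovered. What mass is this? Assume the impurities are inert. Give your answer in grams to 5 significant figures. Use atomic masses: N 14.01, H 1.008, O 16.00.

Pure H2O available = 507.44 g × 0.656 = 332.881 g.
M(H2O) = 2(1.008) + 16.00 = 18.016 g/mol.
M(NO) = 14.01 + 16.00 = 30.01 g/mol.
n(H2O) = 332.881 g / 18.016 g/mol = 18.4769 mol.
From the equation the H2O:NO mole ratio is 1:1, so n(NO) = 18.4769 × 1/1 = 18.4769 mol.
Mass of NO = 18.4769 mol × 30.01 g/mol = 554.493 g.
Actual mass collected = 554.493 g × 0.821 = 455.239 g.

455.24 g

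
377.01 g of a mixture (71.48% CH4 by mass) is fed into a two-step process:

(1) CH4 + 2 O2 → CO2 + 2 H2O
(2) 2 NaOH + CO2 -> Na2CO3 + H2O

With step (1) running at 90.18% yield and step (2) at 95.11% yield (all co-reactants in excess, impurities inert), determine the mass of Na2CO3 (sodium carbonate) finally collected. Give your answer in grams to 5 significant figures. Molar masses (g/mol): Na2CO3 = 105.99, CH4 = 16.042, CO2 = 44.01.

Pure CH4 = 377.01 × 0.7148 = 269.487 g.
n(CH4) = 269.487 / 16.042 = 16.7988 mol.
Step 1 (CH4:CO2 = 1:1): theoretical n(CO2) = 16.7988 mol; at 90.18% yield, n(CO2) = 15.1492 mol.
Step 2 (CO2:Na2CO3 = 1:1): theoretical n(Na2CO3) = 15.1492 mol, so theoretical mass = 15.1492 × 105.99 = 1605.66 g.
At 95.11% yield, actual mass of Na2CO3 = 1605.66 × 0.9511 = 1527.14 g.

1527.1 g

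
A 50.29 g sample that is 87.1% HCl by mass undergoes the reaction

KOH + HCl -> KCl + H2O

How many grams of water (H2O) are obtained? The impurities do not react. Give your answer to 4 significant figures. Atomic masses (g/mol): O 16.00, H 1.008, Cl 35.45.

21.65 g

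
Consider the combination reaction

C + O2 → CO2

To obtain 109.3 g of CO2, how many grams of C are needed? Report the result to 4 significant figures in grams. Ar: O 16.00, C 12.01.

M(CO2) = 12.01 + 2(16.00) = 44.01 g/mol.
M(C) = 12.01 g/mol.
n(CO2) = 109.30 g / 44.01 g/mol = 2.4835 mol.
From the equation the CO2:C mole ratio is 1:1, so n(C) = 2.4835 × 1/1 = 2.4835 mol.
Mass of C = 2.4835 mol × 12.01 g/mol = 29.827 g.

29.83 g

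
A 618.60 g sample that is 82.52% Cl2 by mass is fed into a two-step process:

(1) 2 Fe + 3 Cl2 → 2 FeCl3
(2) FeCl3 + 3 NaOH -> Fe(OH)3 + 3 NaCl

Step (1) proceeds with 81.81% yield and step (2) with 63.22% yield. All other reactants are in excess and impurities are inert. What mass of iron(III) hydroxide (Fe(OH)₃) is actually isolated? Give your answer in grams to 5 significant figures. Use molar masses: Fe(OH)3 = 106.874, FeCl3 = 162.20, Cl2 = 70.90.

265.32 g

Pure Cl2 = 618.60 × 0.8252 = 510.469 g.
n(Cl2) = 510.469 / 70.90 = 7.19984 mol.
Step 1 (Cl2:FeCl3 = 3:2): theoretical n(FeCl3) = 4.79989 mol; at 81.81% yield, n(FeCl3) = 3.92679 mol.
Step 2 (FeCl3:Fe(OH)3 = 1:1): theoretical n(Fe(OH)3) = 3.92679 mol, so theoretical mass = 3.92679 × 106.874 = 419.672 g.
At 63.22% yield, actual mass of Fe(OH)3 = 419.672 × 0.6322 = 265.317 g.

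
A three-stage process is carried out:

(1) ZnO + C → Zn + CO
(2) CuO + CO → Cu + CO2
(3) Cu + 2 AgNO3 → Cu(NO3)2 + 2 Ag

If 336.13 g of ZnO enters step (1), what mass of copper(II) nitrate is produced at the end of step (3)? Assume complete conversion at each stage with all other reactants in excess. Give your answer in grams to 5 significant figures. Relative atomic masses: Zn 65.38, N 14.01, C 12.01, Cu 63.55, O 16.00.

M(ZnO) = 65.38 + 16.00 = 81.38 g/mol.
M(Cu(NO3)2) = 63.55 + 2(14.01) + 6(16.00) = 187.57 g/mol.
n(ZnO) = 336.13 / 81.38 = 4.13038 mol.
Reaction (1): ZnO→CO ratio 1:1 ⇒ n(CO) = 4.13038 mol.
Reaction (2): CO→Cu ratio 1:1 ⇒ n(Cu) = 4.13038 mol.
Reaction (3): Cu→Cu(NO3)2 ratio 1:1 ⇒ n(Cu(NO3)2) = 4.13038 mol.
Mass of Cu(NO3)2 = 4.13038 × 187.57 = 774.735 g.

774.73 g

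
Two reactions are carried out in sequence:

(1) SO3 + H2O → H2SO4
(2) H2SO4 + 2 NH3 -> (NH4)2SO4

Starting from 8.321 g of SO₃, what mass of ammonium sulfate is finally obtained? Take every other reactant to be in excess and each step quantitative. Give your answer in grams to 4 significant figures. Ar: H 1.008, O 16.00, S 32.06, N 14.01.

13.73 g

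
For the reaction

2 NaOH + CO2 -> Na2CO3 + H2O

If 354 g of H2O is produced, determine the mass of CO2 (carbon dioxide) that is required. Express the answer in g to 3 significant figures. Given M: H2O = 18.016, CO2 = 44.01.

865 g

n(H2O) = 354.0 g / 18.016 g/mol = 19.65 mol.
From the equation the H2O:CO2 mole ratio is 1:1, so n(CO2) = 19.65 × 1/1 = 19.65 mol.
Mass of CO2 = 19.65 mol × 44.01 g/mol = 864.8 g.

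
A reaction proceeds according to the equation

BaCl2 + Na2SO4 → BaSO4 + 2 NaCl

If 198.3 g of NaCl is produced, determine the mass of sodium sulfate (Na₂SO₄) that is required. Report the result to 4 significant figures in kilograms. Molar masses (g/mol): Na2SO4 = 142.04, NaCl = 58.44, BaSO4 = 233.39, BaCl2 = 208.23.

0.2410 kg

n(NaCl) = 198.30 g / 58.44 g/mol = 3.3932 mol.
From the equation the NaCl:Na2SO4 mole ratio is 2:1, so n(Na2SO4) = 3.3932 × 1/2 = 1.6966 mol.
Mass of Na2SO4 = 1.6966 mol × 142.04 g/mol = 240.99 g.
Converting to kg: 240.99 g = 0.2410 kg.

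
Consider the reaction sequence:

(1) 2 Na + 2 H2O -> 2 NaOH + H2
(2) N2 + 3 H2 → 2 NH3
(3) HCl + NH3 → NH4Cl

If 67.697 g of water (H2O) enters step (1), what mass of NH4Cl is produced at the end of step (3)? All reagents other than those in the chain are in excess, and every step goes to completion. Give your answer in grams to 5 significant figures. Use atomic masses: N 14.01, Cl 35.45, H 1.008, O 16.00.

M(H2O) = 2(1.008) + 16.00 = 18.016 g/mol.
M(NH4Cl) = 14.01 + 4(1.008) + 35.45 = 53.492 g/mol.
n(H2O) = 67.697 / 18.016 = 3.75760 mol.
Reaction (1): H2O→H2 ratio 2:1 ⇒ n(H2) = 1.87880 mol.
Reaction (2): H2→NH3 ratio 3:2 ⇒ n(NH3) = 1.25253 mol.
Reaction (3): NH3→NH4Cl ratio 1:1 ⇒ n(NH4Cl) = 1.25253 mol.
Mass of NH4Cl = 1.25253 × 53.492 = 67.0006 g.

67.001 g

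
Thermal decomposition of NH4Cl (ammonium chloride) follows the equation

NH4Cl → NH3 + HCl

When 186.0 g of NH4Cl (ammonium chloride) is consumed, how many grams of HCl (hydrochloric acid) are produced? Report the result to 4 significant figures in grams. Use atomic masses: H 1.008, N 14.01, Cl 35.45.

M(NH4Cl) = 14.01 + 4(1.008) + 35.45 = 53.492 g/mol.
M(HCl) = 1.008 + 35.45 = 36.458 g/mol.
n(NH4Cl) = 186.00 g / 53.492 g/mol = 3.4772 mol.
From the equation the NH4Cl:HCl mole ratio is 1:1, so n(HCl) = 3.4772 × 1/1 = 3.4772 mol.
Mass of HCl = 3.4772 mol × 36.458 g/mol = 126.77 g.

126.8 g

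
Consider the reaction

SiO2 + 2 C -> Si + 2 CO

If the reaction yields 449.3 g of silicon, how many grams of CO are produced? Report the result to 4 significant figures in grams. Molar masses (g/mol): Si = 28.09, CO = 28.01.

n(Si) = 449.30 g / 28.09 g/mol = 15.995 mol.
From the equation the Si:CO mole ratio is 1:2, so n(CO) = 15.995 × 2/1 = 31.990 mol.
Mass of CO = 31.990 mol × 28.01 g/mol = 896.04 g.

896.0 g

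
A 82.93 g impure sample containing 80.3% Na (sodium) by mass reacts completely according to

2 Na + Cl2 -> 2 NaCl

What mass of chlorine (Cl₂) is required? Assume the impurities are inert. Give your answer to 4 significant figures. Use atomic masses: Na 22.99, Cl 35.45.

Mass of pure Na = 82.93 g × 0.803 = 66.593 g.
M(Na) = 22.99 g/mol.
M(Cl2) = 2(35.45) = 70.90 g/mol.
n(Na) = 66.593 g / 22.99 g/mol = 2.8966 mol.
From the equation the Na:Cl2 mole ratio is 2:1, so n(Cl2) = 2.8966 × 1/2 = 1.4483 mol.
Mass of Cl2 = 1.4483 mol × 70.90 g/mol = 102.68 g.

102.7 g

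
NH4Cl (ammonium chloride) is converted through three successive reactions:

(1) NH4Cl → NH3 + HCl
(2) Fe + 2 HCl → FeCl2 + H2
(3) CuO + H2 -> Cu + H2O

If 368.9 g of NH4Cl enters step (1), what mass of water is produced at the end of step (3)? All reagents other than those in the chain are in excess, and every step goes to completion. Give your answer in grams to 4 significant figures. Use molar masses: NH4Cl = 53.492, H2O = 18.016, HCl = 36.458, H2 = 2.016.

62.12 g

n(NH4Cl) = 368.9 / 53.492 = 6.8964 mol.
Reaction (1): NH4Cl→HCl ratio 1:1 ⇒ n(HCl) = 6.8964 mol.
Reaction (2): HCl→H2 ratio 2:1 ⇒ n(H2) = 3.4482 mol.
Reaction (3): H2→H2O ratio 1:1 ⇒ n(H2O) = 3.4482 mol.
Mass of H2O = 3.4482 × 18.016 = 62.122 g.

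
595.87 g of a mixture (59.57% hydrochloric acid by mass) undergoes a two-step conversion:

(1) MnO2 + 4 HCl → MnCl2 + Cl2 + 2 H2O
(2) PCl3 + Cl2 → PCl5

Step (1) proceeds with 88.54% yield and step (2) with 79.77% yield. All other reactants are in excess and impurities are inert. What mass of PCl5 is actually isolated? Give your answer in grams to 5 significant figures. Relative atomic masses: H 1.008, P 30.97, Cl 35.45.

357.95 g

Pure HCl = 595.87 × 0.5957 = 354.960 g.
M(HCl) = 1.008 + 35.45 = 36.458 g/mol.
M(PCl5) = 30.97 + 5(35.45) = 208.22 g/mol.
n(HCl) = 354.960 / 36.458 = 9.73613 mol.
Step 1 (HCl:Cl2 = 4:1): theoretical n(Cl2) = 2.43403 mol; at 88.54% yield, n(Cl2) = 2.15509 mol.
Step 2 (Cl2:PCl5 = 1:1): theoretical n(PCl5) = 2.15509 mol, so theoretical mass = 2.15509 × 208.22 = 448.733 g.
At 79.77% yield, actual mass of PCl5 = 448.733 × 0.7977 = 357.955 g.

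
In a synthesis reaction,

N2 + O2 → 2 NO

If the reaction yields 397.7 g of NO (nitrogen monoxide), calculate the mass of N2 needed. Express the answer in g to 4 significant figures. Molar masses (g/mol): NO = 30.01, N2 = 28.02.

185.7 g

n(NO) = 397.70 g / 30.01 g/mol = 13.252 mol.
From the equation the NO:N2 mole ratio is 2:1, so n(N2) = 13.252 × 1/2 = 6.6261 mol.
Mass of N2 = 6.6261 mol × 28.02 g/mol = 185.66 g.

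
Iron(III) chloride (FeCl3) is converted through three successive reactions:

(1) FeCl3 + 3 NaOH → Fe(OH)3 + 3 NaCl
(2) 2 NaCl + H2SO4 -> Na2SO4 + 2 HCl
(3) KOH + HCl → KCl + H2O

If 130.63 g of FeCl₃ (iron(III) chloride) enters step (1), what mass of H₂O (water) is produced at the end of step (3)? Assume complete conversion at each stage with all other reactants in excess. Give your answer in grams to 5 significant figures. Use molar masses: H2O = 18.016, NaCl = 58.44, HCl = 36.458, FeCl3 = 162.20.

n(FeCl3) = 130.63 / 162.20 = 0.805364 mol.
Reaction (1): FeCl3→NaCl ratio 1:3 ⇒ n(NaCl) = 2.41609 mol.
Reaction (2): NaCl→HCl ratio 2:2 ⇒ n(HCl) = 2.41609 mol.
Reaction (3): HCl→H2O ratio 1:1 ⇒ n(H2O) = 2.41609 mol.
Mass of H2O = 2.41609 × 18.016 = 43.5283 g.

43.528 g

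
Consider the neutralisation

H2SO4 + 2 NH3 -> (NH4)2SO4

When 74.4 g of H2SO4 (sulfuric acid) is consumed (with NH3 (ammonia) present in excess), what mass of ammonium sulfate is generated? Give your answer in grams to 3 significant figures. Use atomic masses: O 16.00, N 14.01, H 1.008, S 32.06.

100 g

M(H2SO4) = 2(1.008) + 32.06 + 4(16.00) = 98.076 g/mol.
M((NH4)2SO4) = 2(14.01) + 8(1.008) + 32.06 + 4(16.00) = 132.144 g/mol.
n(H2SO4) = 74.40 g / 98.076 g/mol = 0.7586 mol.
From the equation the H2SO4:(NH4)2SO4 mole ratio is 1:1, so n((NH4)2SO4) = 0.7586 × 1/1 = 0.7586 mol.
Mass of (NH4)2SO4 = 0.7586 mol × 132.144 g/mol = 100.2 g.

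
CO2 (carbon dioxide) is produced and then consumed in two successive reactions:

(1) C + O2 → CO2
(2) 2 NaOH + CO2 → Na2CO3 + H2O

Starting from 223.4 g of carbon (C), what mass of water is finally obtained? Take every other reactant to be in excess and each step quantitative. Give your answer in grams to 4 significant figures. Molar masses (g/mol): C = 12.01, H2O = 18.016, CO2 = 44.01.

n(C) = 223.40 / 12.01 = 18.601 mol.
Step 1 gives a 1:1 ratio of C to CO2, so n(CO2) = 18.601 mol.
In step 2 the CO2:H2O ratio is 1:1, so n(H2O) = 18.601 mol.
Mass of H2O = 18.601 × 18.016 = 335.12 g.

335.1 g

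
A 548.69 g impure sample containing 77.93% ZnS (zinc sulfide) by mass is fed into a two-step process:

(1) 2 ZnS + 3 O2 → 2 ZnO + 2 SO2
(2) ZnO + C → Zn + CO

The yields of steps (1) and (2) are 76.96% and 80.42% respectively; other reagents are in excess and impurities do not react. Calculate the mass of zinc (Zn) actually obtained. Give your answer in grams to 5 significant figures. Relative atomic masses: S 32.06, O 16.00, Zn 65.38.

177.57 g

Pure ZnS = 548.69 × 0.7793 = 427.594 g.
M(ZnS) = 65.38 + 32.06 = 97.44 g/mol.
M(Zn) = 65.38 g/mol.
n(ZnS) = 427.594 / 97.44 = 4.38828 mol.
Step 1 (ZnS:ZnO = 2:2): theoretical n(ZnO) = 4.38828 mol; at 76.96% yield, n(ZnO) = 3.37722 mol.
Step 2 (ZnO:Zn = 1:1): theoretical n(Zn) = 3.37722 mol, so theoretical mass = 3.37722 × 65.38 = 220.803 g.
At 80.42% yield, actual mass of Zn = 220.803 × 0.8042 = 177.570 g.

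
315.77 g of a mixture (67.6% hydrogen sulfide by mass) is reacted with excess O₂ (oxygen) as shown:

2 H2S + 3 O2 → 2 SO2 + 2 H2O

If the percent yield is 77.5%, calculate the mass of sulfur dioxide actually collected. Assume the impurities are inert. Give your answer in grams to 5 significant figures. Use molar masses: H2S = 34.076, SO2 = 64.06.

311.00 g

Pure H2S available = 315.77 g × 0.676 = 213.461 g.
n(H2S) = 213.461 g / 34.076 g/mol = 6.26425 mol.
From the equation the H2S:SO2 mole ratio is 2:2, so n(SO2) = 6.26425 × 2/2 = 6.26425 mol.
Mass of SO2 = 6.26425 mol × 64.06 g/mol = 401.288 g.
Actual mass collected = 401.288 g × 0.775 = 310.998 g.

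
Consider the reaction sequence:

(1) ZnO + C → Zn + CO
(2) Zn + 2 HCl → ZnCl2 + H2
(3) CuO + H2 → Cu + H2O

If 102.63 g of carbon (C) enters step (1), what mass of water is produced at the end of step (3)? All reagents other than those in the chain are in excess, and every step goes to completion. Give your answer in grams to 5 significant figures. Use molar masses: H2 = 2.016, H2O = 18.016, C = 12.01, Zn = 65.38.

n(C) = 102.63 / 12.01 = 8.54538 mol.
Reaction (1): C→Zn ratio 1:1 ⇒ n(Zn) = 8.54538 mol.
Reaction (2): Zn→H2 ratio 1:1 ⇒ n(H2) = 8.54538 mol.
Reaction (3): H2→H2O ratio 1:1 ⇒ n(H2O) = 8.54538 mol.
Mass of H2O = 8.54538 × 18.016 = 153.954 g.

153.95 g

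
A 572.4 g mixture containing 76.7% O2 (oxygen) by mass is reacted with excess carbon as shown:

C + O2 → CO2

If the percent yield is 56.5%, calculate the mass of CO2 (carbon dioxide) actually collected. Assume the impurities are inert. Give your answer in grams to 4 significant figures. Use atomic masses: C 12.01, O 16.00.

341.1 g

Pure O2 available = 572.4 g × 0.767 = 439.03 g.
M(O2) = 2(16.00) = 32.00 g/mol.
M(CO2) = 12.01 + 2(16.00) = 44.01 g/mol.
n(O2) = 439.03 g / 32.00 g/mol = 13.720 mol.
From the equation the O2:CO2 mole ratio is 1:1, so n(CO2) = 13.720 × 1/1 = 13.720 mol.
Mass of CO2 = 13.720 mol × 44.01 g/mol = 603.80 g.
Actual mass collected = 603.80 g × 0.565 = 341.15 g.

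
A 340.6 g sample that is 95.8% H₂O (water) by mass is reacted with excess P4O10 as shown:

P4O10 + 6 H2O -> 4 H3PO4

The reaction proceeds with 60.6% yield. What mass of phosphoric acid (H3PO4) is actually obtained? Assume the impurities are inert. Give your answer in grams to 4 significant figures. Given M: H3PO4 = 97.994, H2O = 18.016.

717.0 g

Pure H2O available = 340.6 g × 0.958 = 326.29 g.
n(H2O) = 326.29 g / 18.016 g/mol = 18.111 mol.
From the equation the H2O:H3PO4 mole ratio is 6:4, so n(H3PO4) = 18.111 × 4/6 = 12.074 mol.
Mass of H3PO4 = 12.074 mol × 97.994 g/mol = 1183.2 g.
Actual mass collected = 1183.2 g × 0.606 = 717.02 g.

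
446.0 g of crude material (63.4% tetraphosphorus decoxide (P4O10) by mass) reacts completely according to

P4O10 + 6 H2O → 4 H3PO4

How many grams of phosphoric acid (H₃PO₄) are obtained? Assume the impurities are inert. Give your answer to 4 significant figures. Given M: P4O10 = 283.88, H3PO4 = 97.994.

Mass of pure P4O10 = 446.0 g × 0.634 = 282.76 g.
n(P4O10) = 282.76 g / 283.88 g/mol = 0.99607 mol.
From the equation the P4O10:H3PO4 mole ratio is 1:4, so n(H3PO4) = 0.99607 × 4/1 = 3.9843 mol.
Mass of H3PO4 = 3.9843 mol × 97.994 g/mol = 390.44 g.

390.4 g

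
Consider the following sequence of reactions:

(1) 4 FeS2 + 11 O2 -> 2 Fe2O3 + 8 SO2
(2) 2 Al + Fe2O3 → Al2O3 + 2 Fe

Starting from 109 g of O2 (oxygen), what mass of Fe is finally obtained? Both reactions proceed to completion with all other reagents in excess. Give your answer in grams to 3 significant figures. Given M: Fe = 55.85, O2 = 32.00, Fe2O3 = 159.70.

n(O2) = 109.0 / 32.00 = 3.406 mol.
Step 1 gives a 11:2 ratio of O2 to Fe2O3, so n(Fe2O3) = 0.6193 mol.
In step 2 the Fe2O3:Fe ratio is 1:2, so n(Fe) = 1.239 mol.
Mass of Fe = 1.239 × 55.85 = 69.18 g.

69.2 g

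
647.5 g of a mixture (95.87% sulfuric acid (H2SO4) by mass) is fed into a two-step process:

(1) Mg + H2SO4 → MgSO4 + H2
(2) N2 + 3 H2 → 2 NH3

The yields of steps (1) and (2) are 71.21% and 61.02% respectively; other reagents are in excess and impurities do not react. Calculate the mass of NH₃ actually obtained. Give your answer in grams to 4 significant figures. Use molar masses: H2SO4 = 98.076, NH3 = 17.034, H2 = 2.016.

31.23 g

Pure H2SO4 = 647.5 × 0.9587 = 620.76 g.
n(H2SO4) = 620.76 / 98.076 = 6.3294 mol.
Step 1 (H2SO4:H2 = 1:1): theoretical n(H2) = 6.3294 mol; at 71.21% yield, n(H2) = 4.5071 mol.
Step 2 (H2:NH3 = 3:2): theoretical n(NH3) = 3.0048 mol, so theoretical mass = 3.0048 × 17.034 = 51.183 g.
At 61.02% yield, actual mass of NH3 = 51.183 × 0.6102 = 31.232 g.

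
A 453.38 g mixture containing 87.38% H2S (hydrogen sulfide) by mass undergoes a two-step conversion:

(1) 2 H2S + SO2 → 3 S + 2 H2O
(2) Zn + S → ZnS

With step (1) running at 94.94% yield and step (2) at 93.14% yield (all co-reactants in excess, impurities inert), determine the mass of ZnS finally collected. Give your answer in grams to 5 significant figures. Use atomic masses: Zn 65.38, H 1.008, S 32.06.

1502.6 g

Pure H2S = 453.38 × 0.8738 = 396.163 g.
M(H2S) = 2(1.008) + 32.06 = 34.076 g/mol.
M(ZnS) = 65.38 + 32.06 = 97.44 g/mol.
n(H2S) = 396.163 / 34.076 = 11.6259 mol.
Step 1 (H2S:S = 2:3): theoretical n(S) = 17.4388 mol; at 94.94% yield, n(S) = 16.5564 mol.
Step 2 (S:ZnS = 1:1): theoretical n(ZnS) = 16.5564 mol, so theoretical mass = 16.5564 × 97.44 = 1613.26 g.
At 93.14% yield, actual mass of ZnS = 1613.26 × 0.9314 = 1502.59 g.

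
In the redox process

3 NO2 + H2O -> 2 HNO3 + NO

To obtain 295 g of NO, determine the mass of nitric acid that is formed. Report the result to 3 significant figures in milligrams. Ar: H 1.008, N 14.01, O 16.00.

M(NO) = 14.01 + 16.00 = 30.01 g/mol.
M(HNO3) = 1.008 + 14.01 + 3(16.00) = 63.018 g/mol.
n(NO) = 295.0 g / 30.01 g/mol = 9.830 mol.
From the equation the NO:HNO3 mole ratio is 1:2, so n(HNO3) = 9.830 × 2/1 = 19.66 mol.
Mass of HNO3 = 19.66 mol × 63.018 g/mol = 1239 g.
Converting to mg: 1239 g = 1240000 mg.

1240000 mg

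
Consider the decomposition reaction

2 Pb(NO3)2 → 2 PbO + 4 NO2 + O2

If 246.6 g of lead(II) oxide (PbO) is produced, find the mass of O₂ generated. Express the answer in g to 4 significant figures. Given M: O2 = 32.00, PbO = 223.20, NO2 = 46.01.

n(PbO) = 246.60 g / 223.20 g/mol = 1.1048 mol.
From the equation the PbO:O2 mole ratio is 2:1, so n(O2) = 1.1048 × 1/2 = 0.55242 mol.
Mass of O2 = 0.55242 mol × 32.00 g/mol = 17.677 g.

17.68 g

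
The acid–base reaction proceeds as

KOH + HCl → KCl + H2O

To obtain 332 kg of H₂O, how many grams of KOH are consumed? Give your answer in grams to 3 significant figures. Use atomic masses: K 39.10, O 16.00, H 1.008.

1030000 g

M(H2O) = 2(1.008) + 16.00 = 18.016 g/mol.
M(KOH) = 39.10 + 16.00 + 1.008 = 56.108 g/mol.
Convert: 332 kg = 332000 g.
n(H2O) = 332000 g / 18.016 g/mol = 18430 mol.
From the equation the H2O:KOH mole ratio is 1:1, so n(KOH) = 18430 × 1/1 = 18430 mol.
Mass of KOH = 18430 mol × 56.108 g/mol = 1.034 × 10^6 g.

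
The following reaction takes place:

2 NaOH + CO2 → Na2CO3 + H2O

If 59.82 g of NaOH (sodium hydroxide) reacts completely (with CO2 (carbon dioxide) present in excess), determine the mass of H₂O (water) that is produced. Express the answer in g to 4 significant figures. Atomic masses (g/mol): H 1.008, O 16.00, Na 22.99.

13.47 g

M(NaOH) = 22.99 + 16.00 + 1.008 = 39.998 g/mol.
M(H2O) = 2(1.008) + 16.00 = 18.016 g/mol.
n(NaOH) = 59.820 g / 39.998 g/mol = 1.4956 mol.
From the equation the NaOH:H2O mole ratio is 2:1, so n(H2O) = 1.4956 × 1/2 = 0.74779 mol.
Mass of H2O = 0.74779 mol × 18.016 g/mol = 13.472 g.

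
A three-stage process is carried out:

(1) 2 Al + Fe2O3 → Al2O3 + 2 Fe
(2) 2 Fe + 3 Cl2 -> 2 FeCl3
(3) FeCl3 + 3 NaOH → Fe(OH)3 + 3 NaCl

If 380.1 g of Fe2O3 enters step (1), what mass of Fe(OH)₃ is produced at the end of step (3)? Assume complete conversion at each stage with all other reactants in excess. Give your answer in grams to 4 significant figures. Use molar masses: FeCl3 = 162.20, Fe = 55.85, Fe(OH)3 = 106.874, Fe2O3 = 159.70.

n(Fe2O3) = 380.1 / 159.70 = 2.3801 mol.
Reaction (1): Fe2O3→Fe ratio 1:2 ⇒ n(Fe) = 4.7602 mol.
Reaction (2): Fe→FeCl3 ratio 2:2 ⇒ n(FeCl3) = 4.7602 mol.
Reaction (3): FeCl3→Fe(OH)3 ratio 1:1 ⇒ n(Fe(OH)3) = 4.7602 mol.
Mass of Fe(OH)3 = 4.7602 × 106.874 = 508.74 g.

508.7 g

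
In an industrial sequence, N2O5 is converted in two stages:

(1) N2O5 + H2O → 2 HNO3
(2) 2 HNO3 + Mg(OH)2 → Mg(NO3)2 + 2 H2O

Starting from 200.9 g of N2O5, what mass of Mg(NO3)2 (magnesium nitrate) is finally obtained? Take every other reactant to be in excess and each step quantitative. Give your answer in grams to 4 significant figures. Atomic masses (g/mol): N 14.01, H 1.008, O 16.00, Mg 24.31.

275.9 g

M(N2O5) = 2(14.01) + 5(16.00) = 108.02 g/mol.
M(Mg(NO3)2) = 24.31 + 2(14.01) + 6(16.00) = 148.33 g/mol.
n(N2O5) = 200.90 / 108.02 = 1.8598 mol.
Step 1 gives a 1:2 ratio of N2O5 to HNO3, so n(HNO3) = 3.7197 mol.
In step 2 the HNO3:Mg(NO3)2 ratio is 2:1, so n(Mg(NO3)2) = 1.8598 mol.
Mass of Mg(NO3)2 = 1.8598 × 148.33 = 275.87 g.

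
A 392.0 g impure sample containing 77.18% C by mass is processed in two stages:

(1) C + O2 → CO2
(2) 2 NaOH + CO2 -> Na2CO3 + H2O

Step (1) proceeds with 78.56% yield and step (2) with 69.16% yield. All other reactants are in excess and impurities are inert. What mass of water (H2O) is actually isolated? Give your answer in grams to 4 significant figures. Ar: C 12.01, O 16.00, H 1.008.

246.6 g

Pure C = 392.0 × 0.7718 = 302.55 g.
M(C) = 12.01 g/mol.
M(H2O) = 2(1.008) + 16.00 = 18.016 g/mol.
n(C) = 302.55 / 12.01 = 25.191 mol.
Step 1 (C:CO2 = 1:1): theoretical n(CO2) = 25.191 mol; at 78.56% yield, n(CO2) = 19.790 mol.
Step 2 (CO2:H2O = 1:1): theoretical n(H2O) = 19.790 mol, so theoretical mass = 19.790 × 18.016 = 356.54 g.
At 69.16% yield, actual mass of H2O = 356.54 × 0.6916 = 246.58 g.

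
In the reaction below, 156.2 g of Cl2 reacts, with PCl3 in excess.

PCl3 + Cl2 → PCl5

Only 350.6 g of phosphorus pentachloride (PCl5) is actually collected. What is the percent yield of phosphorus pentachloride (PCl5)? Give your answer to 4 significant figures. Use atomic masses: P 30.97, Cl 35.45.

76.43 %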